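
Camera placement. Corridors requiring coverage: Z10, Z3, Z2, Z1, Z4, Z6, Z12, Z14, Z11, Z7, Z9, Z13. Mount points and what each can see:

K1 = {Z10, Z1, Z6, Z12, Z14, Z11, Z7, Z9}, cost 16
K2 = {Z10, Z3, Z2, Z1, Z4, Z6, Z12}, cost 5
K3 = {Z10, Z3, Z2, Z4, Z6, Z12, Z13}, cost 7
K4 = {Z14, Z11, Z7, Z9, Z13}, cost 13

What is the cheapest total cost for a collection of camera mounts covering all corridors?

18

K2, K4 cover every corridor at cost 5 + 13 = 18.
Any cover uses at least 2 camera mounts; among all covering selections none totals below 18.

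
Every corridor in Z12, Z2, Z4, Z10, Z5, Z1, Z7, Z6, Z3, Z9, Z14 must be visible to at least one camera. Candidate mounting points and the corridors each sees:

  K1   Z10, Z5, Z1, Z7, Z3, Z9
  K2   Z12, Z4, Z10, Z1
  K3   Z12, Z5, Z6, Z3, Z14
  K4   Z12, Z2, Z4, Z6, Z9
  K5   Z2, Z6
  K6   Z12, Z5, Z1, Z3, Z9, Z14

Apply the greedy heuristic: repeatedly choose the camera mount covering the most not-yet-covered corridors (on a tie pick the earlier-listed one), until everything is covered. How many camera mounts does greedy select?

Pick 1: K1 covers 6 new corridors (Z10, Z5, Z1, Z7, Z3, Z9).
Pick 2: K4 covers 4 new corridors (Z12, Z2, Z4, Z6).
Pick 3: K3 covers 1 new corridors (Z14).
Greedy uses 3 camera mounts.

3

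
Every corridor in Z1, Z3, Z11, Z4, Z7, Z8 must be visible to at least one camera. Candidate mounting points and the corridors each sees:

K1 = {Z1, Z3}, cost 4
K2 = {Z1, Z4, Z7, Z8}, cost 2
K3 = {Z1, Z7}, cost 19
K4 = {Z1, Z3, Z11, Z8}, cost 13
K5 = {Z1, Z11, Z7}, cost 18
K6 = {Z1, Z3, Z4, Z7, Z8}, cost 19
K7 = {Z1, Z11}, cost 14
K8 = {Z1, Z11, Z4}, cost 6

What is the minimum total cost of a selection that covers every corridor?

12

K1, K2, K8 cover every corridor at cost 4 + 2 + 6 = 12.
Any cover uses at least 2 camera mounts; among all covering selections none totals below 12.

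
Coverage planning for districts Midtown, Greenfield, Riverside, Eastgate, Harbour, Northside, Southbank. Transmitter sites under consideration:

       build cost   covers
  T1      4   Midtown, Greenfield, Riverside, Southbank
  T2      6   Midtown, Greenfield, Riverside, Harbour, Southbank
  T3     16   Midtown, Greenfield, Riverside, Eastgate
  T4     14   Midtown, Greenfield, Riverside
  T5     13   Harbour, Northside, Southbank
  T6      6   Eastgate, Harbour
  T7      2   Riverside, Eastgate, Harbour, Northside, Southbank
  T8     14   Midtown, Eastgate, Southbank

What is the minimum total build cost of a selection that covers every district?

6

T1, T7 cover every district at build cost 4 + 2 = 6.
Any cover uses at least 2 transmitter sites; among all covering selections none totals below 6.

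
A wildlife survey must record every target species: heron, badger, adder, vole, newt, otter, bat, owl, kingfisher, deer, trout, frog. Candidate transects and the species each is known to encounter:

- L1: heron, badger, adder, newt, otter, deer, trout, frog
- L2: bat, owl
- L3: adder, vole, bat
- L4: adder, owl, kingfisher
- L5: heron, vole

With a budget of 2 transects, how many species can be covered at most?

10

Choosing L1, L2 covers {heron, badger, adder, newt, otter, bat, owl, deer, trout, frog} — 10 species.
No choice of 2 transects does better; here vole, kingfisher are left uncovered.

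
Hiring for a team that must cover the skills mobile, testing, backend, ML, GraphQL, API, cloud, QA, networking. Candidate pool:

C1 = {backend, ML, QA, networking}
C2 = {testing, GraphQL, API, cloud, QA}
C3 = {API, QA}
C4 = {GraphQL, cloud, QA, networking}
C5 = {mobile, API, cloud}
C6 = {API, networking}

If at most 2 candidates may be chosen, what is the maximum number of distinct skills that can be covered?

Choosing C1, C2 covers {testing, backend, ML, GraphQL, API, cloud, QA, networking} — 8 skills.
No choice of 2 candidates does better; here mobile is left uncovered.

8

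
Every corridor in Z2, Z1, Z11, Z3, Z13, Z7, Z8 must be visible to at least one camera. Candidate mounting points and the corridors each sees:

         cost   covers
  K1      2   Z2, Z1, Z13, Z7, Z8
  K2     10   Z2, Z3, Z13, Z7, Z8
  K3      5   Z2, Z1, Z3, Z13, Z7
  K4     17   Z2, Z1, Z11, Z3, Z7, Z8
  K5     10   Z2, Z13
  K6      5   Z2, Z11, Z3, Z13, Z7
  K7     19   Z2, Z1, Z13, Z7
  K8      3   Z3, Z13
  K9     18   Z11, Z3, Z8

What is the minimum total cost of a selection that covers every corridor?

7

K1, K6 cover every corridor at cost 2 + 5 = 7.
Any cover uses at least 2 camera mounts; among all covering selections none totals below 7.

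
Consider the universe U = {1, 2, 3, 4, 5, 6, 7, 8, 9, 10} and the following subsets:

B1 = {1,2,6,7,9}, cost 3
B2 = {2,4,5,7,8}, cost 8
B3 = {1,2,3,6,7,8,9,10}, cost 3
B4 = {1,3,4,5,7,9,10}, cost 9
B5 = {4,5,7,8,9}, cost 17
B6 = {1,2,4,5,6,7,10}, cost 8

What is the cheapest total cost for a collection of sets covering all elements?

11

B2, B3 cover every element at cost 8 + 3 = 11.
Any cover uses at least 2 sets; among all covering selections none totals below 11.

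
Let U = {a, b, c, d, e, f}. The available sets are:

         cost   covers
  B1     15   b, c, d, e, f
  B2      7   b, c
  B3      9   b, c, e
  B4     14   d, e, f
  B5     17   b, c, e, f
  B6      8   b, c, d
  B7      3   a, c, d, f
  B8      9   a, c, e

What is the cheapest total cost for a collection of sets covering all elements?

B3, B7 cover every element at cost 9 + 3 = 12.
Any cover uses at least 2 sets; among all covering selections none totals below 12.

12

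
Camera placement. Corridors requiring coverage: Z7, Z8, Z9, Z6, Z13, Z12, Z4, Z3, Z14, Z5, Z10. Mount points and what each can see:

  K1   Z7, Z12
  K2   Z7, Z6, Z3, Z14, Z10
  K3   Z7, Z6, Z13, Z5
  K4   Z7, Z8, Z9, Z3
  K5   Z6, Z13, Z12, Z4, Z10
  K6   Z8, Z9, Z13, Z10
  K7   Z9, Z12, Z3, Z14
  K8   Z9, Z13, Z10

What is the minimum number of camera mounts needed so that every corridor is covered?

K2, K3, K4, K5 together cover {Z7, Z8, Z9, Z6, Z13, Z12, Z4, Z3, Z14, Z5, Z10} — every corridor.
No 3 of the 8 camera mounts cover everything (all 56 triples fall short), so 4 is minimum.

4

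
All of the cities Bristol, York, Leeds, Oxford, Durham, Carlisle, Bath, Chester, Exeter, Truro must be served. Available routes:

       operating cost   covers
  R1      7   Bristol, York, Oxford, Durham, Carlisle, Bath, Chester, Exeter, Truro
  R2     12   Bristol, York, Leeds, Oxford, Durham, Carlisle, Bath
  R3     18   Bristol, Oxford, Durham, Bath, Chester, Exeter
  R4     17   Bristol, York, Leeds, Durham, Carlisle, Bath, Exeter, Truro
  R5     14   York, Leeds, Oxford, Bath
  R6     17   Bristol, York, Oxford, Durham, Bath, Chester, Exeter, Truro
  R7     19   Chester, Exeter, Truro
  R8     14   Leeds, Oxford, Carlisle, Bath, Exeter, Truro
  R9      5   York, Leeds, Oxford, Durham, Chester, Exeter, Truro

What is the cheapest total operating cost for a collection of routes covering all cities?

12

R1, R9 cover every city at operating cost 7 + 5 = 12.
Any cover uses at least 2 routes; among all covering selections none totals below 12.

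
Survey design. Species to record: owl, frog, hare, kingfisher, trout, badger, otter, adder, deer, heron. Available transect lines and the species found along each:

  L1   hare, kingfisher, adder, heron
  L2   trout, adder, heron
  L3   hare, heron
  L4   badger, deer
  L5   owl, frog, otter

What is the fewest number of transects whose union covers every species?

L1, L2, L4, L5 together cover {owl, frog, hare, kingfisher, trout, badger, otter, adder, deer, heron} — every species.
No 3 of the 5 transects cover everything (all 10 triples fall short), so 4 is minimum.

4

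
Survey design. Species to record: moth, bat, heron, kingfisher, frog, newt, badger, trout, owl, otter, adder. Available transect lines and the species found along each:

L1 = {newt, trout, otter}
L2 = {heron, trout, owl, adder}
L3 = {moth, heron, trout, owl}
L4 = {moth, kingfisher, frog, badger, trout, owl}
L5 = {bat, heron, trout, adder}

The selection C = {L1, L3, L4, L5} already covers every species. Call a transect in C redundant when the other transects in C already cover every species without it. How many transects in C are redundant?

Drop L1: newt, otter uncovered — not redundant.
Drop L3: the rest still cover every species — redundant.
Drop L4: kingfisher, frog, badger uncovered — not redundant.
Drop L5: bat, adder uncovered — not redundant.
1 redundant: L3.

1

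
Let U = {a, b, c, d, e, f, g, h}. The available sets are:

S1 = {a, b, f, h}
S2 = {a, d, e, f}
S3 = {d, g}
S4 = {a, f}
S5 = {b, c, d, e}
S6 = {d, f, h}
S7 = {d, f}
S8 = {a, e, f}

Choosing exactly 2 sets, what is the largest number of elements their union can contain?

7

Choosing S1, S5 covers {a, b, c, d, e, f, h} — 7 elements.
No choice of 2 sets does better; here g is left uncovered.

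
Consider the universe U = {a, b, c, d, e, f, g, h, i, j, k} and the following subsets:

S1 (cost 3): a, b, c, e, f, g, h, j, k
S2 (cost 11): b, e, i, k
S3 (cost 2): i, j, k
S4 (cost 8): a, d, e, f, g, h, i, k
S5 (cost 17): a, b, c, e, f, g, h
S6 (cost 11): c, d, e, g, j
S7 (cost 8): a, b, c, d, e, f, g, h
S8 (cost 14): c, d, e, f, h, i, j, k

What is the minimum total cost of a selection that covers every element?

10

S3, S7 cover every element at cost 2 + 8 = 10.
Any cover uses at least 2 sets; among all covering selections none totals below 10.
Greedy by coverage-per-cost would pick S1, S3, S4 for 13 — worse than the optimum 10.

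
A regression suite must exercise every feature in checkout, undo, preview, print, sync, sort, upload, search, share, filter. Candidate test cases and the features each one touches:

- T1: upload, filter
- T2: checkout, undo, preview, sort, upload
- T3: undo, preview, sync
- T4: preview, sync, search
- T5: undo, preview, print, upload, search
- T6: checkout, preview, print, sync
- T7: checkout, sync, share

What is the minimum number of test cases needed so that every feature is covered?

4

T1, T2, T5, T7 together cover {checkout, undo, preview, print, sync, sort, upload, search, share, filter} — every feature.
No 3 of the 7 test cases cover everything (all 35 triples fall short), so 4 is minimum.
Greedy (largest uncovered first) would take T2, T4, T1, T5, T7 — 5 test cases — but 4 suffice.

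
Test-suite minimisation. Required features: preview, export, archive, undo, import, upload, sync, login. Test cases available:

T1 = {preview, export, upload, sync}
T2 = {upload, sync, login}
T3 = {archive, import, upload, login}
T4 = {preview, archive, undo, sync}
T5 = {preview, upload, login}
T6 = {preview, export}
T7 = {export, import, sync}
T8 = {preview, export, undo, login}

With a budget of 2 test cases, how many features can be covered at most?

7

Choosing T1, T3 covers {preview, export, archive, import, upload, sync, login} — 7 features.
No choice of 2 test cases does better; here undo is left uncovered.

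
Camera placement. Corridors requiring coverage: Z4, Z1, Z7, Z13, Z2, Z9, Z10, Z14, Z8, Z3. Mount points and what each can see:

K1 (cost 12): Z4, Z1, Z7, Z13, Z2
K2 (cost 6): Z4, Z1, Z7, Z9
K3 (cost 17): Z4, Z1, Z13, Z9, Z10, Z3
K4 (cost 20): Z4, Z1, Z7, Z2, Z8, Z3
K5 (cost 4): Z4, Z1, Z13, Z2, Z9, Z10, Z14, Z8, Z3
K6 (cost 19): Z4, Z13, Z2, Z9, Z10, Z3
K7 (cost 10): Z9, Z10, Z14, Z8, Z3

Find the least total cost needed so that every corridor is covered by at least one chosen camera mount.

10

K2, K5 cover every corridor at cost 6 + 4 = 10.
Any cover uses at least 2 camera mounts; among all covering selections none totals below 10.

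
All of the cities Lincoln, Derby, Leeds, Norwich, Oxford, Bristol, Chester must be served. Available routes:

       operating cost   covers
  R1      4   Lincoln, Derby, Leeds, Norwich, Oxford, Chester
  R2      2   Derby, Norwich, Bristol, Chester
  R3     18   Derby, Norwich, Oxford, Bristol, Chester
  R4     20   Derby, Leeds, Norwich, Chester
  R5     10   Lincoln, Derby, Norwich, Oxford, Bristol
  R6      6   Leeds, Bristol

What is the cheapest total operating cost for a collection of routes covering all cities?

6

R1, R2 cover every city at operating cost 4 + 2 = 6.
Any cover uses at least 2 routes; among all covering selections none totals below 6.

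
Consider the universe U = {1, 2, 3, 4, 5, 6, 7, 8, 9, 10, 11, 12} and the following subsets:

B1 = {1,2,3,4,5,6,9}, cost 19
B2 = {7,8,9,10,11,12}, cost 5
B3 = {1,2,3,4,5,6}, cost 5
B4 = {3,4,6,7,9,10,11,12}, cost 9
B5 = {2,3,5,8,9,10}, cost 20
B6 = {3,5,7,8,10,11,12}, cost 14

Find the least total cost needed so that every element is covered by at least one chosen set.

10

B2, B3 cover every element at cost 5 + 5 = 10.
Any cover uses at least 2 sets; among all covering selections none totals below 10.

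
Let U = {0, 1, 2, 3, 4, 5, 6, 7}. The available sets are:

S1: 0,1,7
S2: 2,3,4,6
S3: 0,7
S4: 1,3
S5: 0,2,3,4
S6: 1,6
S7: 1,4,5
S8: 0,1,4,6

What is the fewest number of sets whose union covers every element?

S1, S2, S7 together cover {0, 1, 2, 3, 4, 5, 6, 7} — every element.
No 2 of the 8 sets cover everything (all 28 pairs fall short), so 3 is minimum.

3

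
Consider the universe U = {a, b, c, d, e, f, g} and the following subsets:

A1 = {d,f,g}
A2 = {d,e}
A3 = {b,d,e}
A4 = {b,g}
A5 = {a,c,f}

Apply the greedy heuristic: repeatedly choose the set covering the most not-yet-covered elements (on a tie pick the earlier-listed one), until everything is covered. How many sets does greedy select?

Pick 1: A1 covers 3 new elements (d, f, g).
Pick 2: A3 covers 2 new elements (b, e).
Pick 3: A5 covers 2 new elements (a, c).
Greedy uses 3 sets.

3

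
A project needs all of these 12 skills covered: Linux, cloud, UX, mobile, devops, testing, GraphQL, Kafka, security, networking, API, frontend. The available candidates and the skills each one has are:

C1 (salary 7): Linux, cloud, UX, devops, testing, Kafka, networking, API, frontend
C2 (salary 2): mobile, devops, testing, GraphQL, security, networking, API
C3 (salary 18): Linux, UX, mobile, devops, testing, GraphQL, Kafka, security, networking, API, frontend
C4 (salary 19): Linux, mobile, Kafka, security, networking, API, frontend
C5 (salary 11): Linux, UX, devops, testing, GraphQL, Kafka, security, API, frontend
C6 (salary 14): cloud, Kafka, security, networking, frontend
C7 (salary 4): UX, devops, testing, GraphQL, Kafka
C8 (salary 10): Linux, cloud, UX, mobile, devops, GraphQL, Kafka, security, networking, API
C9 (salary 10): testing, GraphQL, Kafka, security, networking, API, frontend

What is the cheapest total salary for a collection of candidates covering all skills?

C1, C2 cover every skill at salary 7 + 2 = 9.
Any cover uses at least 2 candidates; among all covering selections none totals below 9.

9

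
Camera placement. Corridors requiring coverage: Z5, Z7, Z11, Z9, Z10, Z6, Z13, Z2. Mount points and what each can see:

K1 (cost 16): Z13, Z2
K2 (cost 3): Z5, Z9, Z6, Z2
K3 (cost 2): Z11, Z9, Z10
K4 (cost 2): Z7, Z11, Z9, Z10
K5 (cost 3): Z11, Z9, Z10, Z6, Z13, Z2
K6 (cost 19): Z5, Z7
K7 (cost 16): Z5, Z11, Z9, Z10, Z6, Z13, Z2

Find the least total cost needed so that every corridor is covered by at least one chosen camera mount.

K2, K4, K5 cover every corridor at cost 3 + 2 + 3 = 8.
Any cover uses at least 2 camera mounts; among all covering selections none totals below 8.

8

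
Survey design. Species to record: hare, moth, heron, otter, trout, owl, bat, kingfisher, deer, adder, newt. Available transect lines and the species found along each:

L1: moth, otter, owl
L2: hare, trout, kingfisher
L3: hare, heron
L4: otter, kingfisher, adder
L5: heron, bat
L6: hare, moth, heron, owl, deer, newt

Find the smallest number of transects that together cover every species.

4

L2, L4, L5, L6 together cover {hare, moth, heron, otter, trout, owl, bat, kingfisher, deer, adder, newt} — every species.
No 3 of the 6 transects cover everything (all 20 triples fall short), so 4 is minimum.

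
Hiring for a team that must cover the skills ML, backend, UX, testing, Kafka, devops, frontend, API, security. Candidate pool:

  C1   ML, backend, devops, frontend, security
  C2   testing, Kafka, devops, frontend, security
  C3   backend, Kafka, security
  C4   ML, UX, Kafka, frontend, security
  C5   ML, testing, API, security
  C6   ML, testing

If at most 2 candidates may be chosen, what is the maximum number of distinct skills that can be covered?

Choosing C1, C2 covers {ML, backend, testing, Kafka, devops, frontend, security} — 7 skills.
No choice of 2 candidates does better; here UX, API are left uncovered.

7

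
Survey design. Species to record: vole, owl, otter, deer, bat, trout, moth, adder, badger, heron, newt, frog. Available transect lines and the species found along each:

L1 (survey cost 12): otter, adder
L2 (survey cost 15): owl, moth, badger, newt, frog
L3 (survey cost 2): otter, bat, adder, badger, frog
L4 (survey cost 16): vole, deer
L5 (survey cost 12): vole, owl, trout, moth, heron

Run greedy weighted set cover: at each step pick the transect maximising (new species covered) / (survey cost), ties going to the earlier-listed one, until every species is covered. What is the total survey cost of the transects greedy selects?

Pick 1: L3 adds 5 new (otter, bat, adder, badger, frog) at survey cost 2 (ratio 5/2).
Pick 2: L5 adds 5 new (vole, owl, trout, moth, heron) at survey cost 12 (ratio 5/12).
Pick 3: L2 adds 1 new (newt) at survey cost 15 (ratio 1/15).
Pick 4: L4 adds 1 new (deer) at survey cost 16 (ratio 1/16).
Greedy total survey cost: 2 + 12 + 15 + 16 = 45.

45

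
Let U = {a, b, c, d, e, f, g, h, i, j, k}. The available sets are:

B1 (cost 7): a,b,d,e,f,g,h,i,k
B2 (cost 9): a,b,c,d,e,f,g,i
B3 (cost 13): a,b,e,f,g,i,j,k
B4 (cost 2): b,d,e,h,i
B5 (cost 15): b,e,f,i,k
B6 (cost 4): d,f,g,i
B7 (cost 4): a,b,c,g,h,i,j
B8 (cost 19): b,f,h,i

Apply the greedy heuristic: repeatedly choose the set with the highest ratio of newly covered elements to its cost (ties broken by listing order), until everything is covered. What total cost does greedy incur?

Pick 1: B4 adds 5 new (b, d, e, h, i) at cost 2 (ratio 5/2).
Pick 2: B7 adds 4 new (a, c, g, j) at cost 4 (ratio 4/4).
Pick 3: B1 adds 2 new (f, k) at cost 7 (ratio 2/7).
Greedy total cost: 2 + 4 + 7 = 13. (The true optimum is 11, so greedy overshoots here.)

13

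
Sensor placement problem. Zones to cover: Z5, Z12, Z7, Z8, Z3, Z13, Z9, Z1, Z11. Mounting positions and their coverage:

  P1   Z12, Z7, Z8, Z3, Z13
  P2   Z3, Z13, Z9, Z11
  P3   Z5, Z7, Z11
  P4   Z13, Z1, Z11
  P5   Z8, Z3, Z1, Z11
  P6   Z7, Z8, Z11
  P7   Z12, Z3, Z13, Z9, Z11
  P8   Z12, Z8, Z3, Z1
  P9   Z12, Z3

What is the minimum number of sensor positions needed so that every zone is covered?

P2, P3, P8 together cover {Z5, Z12, Z7, Z8, Z3, Z13, Z9, Z1, Z11} — every zone.
No 2 of the 9 sensor positions cover everything (all 36 pairs fall short), so 3 is minimum.

3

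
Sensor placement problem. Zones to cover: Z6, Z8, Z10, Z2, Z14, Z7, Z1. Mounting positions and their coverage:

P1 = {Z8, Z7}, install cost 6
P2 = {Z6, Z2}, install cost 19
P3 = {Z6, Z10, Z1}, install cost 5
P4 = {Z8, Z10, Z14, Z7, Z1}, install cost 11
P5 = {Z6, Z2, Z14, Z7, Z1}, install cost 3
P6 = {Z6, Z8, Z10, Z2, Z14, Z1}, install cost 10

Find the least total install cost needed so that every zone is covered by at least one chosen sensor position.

13

P5, P6 cover every zone at install cost 3 + 10 = 13.
Any cover uses at least 2 sensor positions; among all covering selections none totals below 13.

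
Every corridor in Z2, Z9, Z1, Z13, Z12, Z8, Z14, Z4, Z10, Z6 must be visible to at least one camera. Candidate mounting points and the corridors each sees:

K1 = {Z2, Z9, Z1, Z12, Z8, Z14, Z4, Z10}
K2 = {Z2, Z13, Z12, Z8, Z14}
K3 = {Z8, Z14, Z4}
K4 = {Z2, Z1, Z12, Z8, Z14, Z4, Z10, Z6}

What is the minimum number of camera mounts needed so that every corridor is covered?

3

K1, K2, K4 together cover {Z2, Z9, Z1, Z13, Z12, Z8, Z14, Z4, Z10, Z6} — every corridor.
No 2 of the 4 camera mounts cover everything (all 6 pairs fall short), so 3 is minimum.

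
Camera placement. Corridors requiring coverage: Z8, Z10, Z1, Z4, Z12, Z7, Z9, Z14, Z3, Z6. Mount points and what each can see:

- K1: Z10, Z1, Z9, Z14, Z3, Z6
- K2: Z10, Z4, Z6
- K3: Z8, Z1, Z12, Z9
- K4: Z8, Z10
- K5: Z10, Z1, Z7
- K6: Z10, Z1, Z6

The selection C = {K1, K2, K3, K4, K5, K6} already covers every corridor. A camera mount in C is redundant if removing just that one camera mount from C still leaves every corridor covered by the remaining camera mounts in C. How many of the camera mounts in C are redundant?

Drop K1: Z14, Z3 uncovered — not redundant.
Drop K2: Z4 uncovered — not redundant.
Drop K3: Z12 uncovered — not redundant.
Drop K4: the rest still cover every corridor — redundant.
Drop K5: Z7 uncovered — not redundant.
Drop K6: the rest still cover every corridor — redundant.
2 redundant: K4, K6.

2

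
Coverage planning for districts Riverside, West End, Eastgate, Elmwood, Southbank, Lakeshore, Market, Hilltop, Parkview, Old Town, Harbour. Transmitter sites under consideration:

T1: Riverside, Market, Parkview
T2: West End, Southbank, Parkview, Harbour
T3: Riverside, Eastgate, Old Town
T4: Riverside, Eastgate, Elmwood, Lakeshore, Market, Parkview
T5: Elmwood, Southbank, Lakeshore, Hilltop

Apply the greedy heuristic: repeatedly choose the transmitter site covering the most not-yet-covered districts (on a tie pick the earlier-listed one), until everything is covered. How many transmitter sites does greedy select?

Pick 1: T4 covers 6 new districts (Riverside, Eastgate, Elmwood, Lakeshore, Market, Parkview).
Pick 2: T2 covers 3 new districts (West End, Southbank, Harbour).
Pick 3: T3 covers 1 new districts (Old Town).
Pick 4: T5 covers 1 new districts (Hilltop).
Greedy uses 4 transmitter sites.

4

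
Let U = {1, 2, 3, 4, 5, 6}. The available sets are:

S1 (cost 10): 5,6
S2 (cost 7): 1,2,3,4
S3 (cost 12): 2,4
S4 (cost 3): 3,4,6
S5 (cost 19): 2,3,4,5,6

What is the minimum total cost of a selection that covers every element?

17

S1, S2 cover every element at cost 10 + 7 = 17.
Any cover uses at least 2 sets; among all covering selections none totals below 17.
Greedy by coverage-per-cost would pick S4, S2, S1 for 20 — worse than the optimum 17.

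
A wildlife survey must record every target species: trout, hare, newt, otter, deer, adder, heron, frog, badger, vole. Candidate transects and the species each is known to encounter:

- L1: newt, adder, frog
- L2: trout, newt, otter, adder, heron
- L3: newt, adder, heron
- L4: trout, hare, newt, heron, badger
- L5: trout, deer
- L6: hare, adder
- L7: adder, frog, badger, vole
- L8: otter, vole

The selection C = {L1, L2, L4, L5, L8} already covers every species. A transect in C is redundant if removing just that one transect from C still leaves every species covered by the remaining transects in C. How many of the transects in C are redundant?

Drop L1: frog uncovered — not redundant.
Drop L2: the rest still cover every species — redundant.
Drop L4: hare, badger uncovered — not redundant.
Drop L5: deer uncovered — not redundant.
Drop L8: vole uncovered — not redundant.
1 redundant: L2.

1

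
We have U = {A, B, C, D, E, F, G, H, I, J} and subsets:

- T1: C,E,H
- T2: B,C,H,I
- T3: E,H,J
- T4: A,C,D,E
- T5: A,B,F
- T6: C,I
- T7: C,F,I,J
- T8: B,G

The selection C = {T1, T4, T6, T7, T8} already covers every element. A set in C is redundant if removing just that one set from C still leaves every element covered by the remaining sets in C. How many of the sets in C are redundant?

1

Drop T1: H uncovered — not redundant.
Drop T4: A, D uncovered — not redundant.
Drop T6: the rest still cover every element — redundant.
Drop T7: F, J uncovered — not redundant.
Drop T8: B, G uncovered — not redundant.
1 redundant: T6.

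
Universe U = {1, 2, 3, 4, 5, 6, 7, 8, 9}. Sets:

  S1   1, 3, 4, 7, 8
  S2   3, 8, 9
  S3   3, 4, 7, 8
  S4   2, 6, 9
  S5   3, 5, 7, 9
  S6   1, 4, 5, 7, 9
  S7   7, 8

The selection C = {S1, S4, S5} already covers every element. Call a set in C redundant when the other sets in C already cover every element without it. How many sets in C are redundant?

Drop S1: 1, 4, 8 uncovered — not redundant.
Drop S4: 2, 6 uncovered — not redundant.
Drop S5: 5 uncovered — not redundant.
None of the sets in C is redundant.

0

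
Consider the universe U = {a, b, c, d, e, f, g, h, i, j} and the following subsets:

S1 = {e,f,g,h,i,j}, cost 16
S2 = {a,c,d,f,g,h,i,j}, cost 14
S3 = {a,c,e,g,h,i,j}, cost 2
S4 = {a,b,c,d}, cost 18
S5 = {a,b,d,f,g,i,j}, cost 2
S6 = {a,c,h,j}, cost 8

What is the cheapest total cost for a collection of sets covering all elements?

4

S3, S5 cover every element at cost 2 + 2 = 4.
Any cover uses at least 2 sets; among all covering selections none totals below 4.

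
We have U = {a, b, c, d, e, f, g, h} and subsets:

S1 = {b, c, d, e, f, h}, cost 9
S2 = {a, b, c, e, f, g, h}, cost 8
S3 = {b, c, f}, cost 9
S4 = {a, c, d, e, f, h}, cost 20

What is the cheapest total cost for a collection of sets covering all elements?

17

S1, S2 cover every element at cost 9 + 8 = 17.
Any cover uses at least 2 sets; among all covering selections none totals below 17.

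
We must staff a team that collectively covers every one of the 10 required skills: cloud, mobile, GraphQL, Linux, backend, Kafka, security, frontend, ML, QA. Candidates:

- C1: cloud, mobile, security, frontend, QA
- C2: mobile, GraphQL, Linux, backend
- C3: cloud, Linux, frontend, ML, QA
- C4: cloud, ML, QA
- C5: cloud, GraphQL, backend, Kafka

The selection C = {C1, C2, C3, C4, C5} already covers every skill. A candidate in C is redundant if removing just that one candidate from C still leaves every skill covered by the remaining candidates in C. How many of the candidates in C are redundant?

Drop C1: security uncovered — not redundant.
Drop C2: the rest still cover every skill — redundant.
Drop C3: the rest still cover every skill — redundant.
Drop C4: the rest still cover every skill — redundant.
Drop C5: Kafka uncovered — not redundant.
3 redundant: C2, C3, C4.

3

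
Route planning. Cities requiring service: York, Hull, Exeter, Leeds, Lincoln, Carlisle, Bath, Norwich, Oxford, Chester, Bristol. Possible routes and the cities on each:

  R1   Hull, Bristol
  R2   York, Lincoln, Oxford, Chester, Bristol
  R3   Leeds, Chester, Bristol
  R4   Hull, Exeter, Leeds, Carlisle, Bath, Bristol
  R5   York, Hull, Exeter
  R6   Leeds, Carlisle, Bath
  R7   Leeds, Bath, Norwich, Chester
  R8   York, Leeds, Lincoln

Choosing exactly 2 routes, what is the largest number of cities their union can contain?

10

Choosing R2, R4 covers {York, Hull, Exeter, Leeds, Lincoln, Carlisle, Bath, Oxford, Chester, Bristol} — 10 cities.
No choice of 2 routes does better; here Norwich is left uncovered.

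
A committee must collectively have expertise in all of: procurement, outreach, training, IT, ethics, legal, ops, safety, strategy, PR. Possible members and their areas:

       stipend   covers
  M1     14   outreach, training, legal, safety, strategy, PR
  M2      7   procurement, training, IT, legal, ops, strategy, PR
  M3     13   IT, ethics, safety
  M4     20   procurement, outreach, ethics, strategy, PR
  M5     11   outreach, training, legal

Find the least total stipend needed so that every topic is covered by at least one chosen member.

M2, M3, M5 cover every topic at stipend 7 + 13 + 11 = 31.
Any cover uses at least 3 members; among all covering selections none totals below 31.

31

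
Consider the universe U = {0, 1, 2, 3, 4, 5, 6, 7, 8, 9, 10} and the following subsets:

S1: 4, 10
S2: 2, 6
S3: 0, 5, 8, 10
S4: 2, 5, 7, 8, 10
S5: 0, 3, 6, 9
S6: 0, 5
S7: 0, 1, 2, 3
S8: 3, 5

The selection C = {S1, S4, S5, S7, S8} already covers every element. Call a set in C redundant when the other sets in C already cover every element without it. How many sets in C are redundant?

Drop S1: 4 uncovered — not redundant.
Drop S4: 7, 8 uncovered — not redundant.
Drop S5: 6, 9 uncovered — not redundant.
Drop S7: 1 uncovered — not redundant.
Drop S8: the rest still cover every element — redundant.
1 redundant: S8.

1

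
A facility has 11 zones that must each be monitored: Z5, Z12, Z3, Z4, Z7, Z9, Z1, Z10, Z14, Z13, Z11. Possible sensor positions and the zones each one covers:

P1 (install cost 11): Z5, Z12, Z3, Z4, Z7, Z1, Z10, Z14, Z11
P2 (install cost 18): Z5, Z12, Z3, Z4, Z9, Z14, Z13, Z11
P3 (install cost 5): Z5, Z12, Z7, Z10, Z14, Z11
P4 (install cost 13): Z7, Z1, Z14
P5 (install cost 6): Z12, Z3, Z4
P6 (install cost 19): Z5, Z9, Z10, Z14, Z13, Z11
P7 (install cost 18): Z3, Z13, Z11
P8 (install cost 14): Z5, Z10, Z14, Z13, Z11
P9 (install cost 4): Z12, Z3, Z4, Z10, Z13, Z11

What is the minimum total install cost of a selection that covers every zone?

P1, P2 cover every zone at install cost 11 + 18 = 29.
Any cover uses at least 2 sensor positions; among all covering selections none totals below 29.
Greedy by coverage-per-install cost would pick P9, P3, P1, P2 for 38 — worse than the optimum 29.

29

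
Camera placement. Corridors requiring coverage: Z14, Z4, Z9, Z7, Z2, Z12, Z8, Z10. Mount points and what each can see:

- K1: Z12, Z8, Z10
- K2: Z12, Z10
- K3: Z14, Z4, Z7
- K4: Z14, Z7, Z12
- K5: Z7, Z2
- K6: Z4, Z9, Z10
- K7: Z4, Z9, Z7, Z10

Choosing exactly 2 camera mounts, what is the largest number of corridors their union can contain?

Choosing K1, K3 covers {Z14, Z4, Z7, Z12, Z8, Z10} — 6 corridors.
No choice of 2 camera mounts does better; here Z9, Z2 are left uncovered.

6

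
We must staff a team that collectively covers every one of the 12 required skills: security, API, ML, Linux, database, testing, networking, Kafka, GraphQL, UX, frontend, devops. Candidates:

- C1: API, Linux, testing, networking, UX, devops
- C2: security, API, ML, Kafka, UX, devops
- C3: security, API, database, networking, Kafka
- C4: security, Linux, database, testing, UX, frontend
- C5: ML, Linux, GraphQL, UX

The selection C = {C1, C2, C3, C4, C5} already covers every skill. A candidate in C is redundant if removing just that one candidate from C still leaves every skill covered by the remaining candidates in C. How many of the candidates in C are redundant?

Drop C1: the rest still cover every skill — redundant.
Drop C2: the rest still cover every skill — redundant.
Drop C3: the rest still cover every skill — redundant.
Drop C4: frontend uncovered — not redundant.
Drop C5: GraphQL uncovered — not redundant.
3 redundant: C1, C2, C3.

3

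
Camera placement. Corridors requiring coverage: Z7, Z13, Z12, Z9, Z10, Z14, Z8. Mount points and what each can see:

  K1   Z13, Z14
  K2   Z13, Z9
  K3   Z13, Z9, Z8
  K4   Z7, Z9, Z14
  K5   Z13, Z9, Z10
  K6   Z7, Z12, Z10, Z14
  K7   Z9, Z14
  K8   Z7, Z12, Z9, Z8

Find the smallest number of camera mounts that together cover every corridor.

K3, K6 together cover {Z7, Z13, Z12, Z9, Z10, Z14, Z8} — every corridor.
No single camera mount contains all 7 corridors, so 2 is optimal.

2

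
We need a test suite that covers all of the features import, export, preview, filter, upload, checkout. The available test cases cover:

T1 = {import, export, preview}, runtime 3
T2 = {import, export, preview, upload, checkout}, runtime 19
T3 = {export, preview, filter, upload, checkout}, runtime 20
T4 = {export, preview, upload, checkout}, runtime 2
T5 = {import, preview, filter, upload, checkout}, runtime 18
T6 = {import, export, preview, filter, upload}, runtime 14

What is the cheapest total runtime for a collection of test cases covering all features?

T4, T6 cover every feature at runtime 2 + 14 = 16.
Any cover uses at least 2 test cases; among all covering selections none totals below 16.
Greedy by coverage-per-runtime would pick T4, T1, T6 for 19 — worse than the optimum 16.

16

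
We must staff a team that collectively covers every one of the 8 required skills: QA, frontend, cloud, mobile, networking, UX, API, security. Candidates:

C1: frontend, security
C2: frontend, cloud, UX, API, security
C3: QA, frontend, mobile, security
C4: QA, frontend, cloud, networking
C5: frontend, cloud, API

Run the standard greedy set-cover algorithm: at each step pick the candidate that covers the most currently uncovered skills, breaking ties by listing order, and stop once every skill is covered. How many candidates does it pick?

Pick 1: C2 covers 5 new skills (frontend, cloud, UX, API, security).
Pick 2: C3 covers 2 new skills (QA, mobile).
Pick 3: C4 covers 1 new skills (networking).
Greedy uses 3 candidates.

3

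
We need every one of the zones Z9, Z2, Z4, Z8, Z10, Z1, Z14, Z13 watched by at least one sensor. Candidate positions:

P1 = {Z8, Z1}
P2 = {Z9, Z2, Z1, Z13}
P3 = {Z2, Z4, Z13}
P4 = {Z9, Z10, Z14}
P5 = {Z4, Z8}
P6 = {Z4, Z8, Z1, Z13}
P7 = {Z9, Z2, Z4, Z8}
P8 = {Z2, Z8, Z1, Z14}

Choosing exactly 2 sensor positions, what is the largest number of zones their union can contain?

7

Choosing P4, P6 covers {Z9, Z4, Z8, Z10, Z1, Z14, Z13} — 7 zones.
No choice of 2 sensor positions does better; here Z2 is left uncovered.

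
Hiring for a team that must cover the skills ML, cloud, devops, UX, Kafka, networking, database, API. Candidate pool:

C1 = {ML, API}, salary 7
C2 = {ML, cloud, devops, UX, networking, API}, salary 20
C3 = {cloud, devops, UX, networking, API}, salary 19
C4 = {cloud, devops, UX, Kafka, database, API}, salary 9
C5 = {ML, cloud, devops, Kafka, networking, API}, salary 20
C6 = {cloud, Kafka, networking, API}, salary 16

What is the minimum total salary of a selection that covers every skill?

C2, C4 cover every skill at salary 20 + 9 = 29.
Any cover uses at least 2 candidates; among all covering selections none totals below 29.

29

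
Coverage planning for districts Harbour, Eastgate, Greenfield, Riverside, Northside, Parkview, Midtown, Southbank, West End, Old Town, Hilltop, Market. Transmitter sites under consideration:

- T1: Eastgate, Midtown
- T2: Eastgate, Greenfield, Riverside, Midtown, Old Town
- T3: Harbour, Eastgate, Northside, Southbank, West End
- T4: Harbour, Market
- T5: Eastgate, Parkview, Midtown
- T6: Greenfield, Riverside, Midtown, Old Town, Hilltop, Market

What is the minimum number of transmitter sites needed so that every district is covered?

T3, T5, T6 together cover {Harbour, Eastgate, Greenfield, Riverside, Northside, Parkview, Midtown, Southbank, West End, Old Town, Hilltop, Market} — every district.
No 2 of the 6 transmitter sites cover everything (all 15 pairs fall short), so 3 is minimum.

3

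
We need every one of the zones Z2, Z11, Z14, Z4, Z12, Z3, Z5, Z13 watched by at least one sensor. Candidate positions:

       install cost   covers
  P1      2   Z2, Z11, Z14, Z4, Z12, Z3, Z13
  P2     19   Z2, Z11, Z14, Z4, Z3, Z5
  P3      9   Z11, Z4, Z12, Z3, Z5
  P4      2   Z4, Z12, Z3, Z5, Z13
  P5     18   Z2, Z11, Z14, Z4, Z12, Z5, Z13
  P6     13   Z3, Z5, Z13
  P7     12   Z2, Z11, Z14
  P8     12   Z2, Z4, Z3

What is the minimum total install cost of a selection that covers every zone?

P1, P4 cover every zone at install cost 2 + 2 = 4.
Any cover uses at least 2 sensor positions; among all covering selections none totals below 4.

4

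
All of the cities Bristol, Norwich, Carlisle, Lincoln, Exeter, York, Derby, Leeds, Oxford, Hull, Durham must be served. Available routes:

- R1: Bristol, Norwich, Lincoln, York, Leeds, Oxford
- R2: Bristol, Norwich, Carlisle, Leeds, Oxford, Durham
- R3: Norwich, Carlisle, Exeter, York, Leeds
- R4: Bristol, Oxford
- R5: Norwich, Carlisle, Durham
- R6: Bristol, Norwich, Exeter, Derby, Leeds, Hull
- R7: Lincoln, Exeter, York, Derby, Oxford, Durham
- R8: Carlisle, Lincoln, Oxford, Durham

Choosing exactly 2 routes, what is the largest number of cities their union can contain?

Choosing R2, R7 covers {Bristol, Norwich, Carlisle, Lincoln, Exeter, York, Derby, Leeds, Oxford, Durham} — 10 cities.
No choice of 2 routes does better; here Hull is left uncovered.

10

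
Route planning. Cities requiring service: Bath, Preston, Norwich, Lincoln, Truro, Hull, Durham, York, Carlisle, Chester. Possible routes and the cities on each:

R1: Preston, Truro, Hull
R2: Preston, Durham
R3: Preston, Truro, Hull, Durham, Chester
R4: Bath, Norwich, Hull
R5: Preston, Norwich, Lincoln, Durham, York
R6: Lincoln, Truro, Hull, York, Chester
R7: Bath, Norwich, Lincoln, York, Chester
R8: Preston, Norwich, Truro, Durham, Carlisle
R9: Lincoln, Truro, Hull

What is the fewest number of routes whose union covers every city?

R1, R7, R8 together cover {Bath, Preston, Norwich, Lincoln, Truro, Hull, Durham, York, Carlisle, Chester} — every city.
No 2 of the 9 routes cover everything (all 36 pairs fall short), so 3 is minimum.

3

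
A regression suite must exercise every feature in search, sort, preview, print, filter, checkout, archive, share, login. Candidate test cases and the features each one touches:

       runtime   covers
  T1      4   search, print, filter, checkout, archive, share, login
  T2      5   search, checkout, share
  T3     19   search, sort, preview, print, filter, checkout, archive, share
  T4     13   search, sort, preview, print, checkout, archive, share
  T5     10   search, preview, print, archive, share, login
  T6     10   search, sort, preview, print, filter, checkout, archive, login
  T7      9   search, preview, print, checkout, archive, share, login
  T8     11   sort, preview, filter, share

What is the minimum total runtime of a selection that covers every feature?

14

T1, T6 cover every feature at runtime 4 + 10 = 14.
Any cover uses at least 2 test cases; among all covering selections none totals below 14.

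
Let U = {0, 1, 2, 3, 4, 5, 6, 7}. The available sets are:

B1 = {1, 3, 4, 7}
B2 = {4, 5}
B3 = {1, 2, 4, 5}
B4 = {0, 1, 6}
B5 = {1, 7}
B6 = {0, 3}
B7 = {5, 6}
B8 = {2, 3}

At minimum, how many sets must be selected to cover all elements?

3

B1, B3, B4 together cover {0, 1, 2, 3, 4, 5, 6, 7} — every element.
No 2 of the 8 sets cover everything (all 28 pairs fall short), so 3 is minimum.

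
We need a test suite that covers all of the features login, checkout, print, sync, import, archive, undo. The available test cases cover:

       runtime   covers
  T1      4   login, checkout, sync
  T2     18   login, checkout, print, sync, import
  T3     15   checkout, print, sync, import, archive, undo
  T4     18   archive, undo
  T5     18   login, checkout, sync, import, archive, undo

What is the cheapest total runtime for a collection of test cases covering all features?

T1, T3 cover every feature at runtime 4 + 15 = 19.
Any cover uses at least 2 test cases; among all covering selections none totals below 19.

19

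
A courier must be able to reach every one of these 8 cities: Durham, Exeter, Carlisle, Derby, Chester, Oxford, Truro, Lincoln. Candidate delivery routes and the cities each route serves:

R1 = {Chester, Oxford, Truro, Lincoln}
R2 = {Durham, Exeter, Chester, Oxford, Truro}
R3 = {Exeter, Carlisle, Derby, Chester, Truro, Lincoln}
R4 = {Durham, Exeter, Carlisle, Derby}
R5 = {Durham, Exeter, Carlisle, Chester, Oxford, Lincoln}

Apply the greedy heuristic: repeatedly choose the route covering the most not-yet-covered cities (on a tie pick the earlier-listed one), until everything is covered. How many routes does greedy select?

2

Pick 1: R3 covers 6 new cities (Exeter, Carlisle, Derby, Chester, Truro, Lincoln).
Pick 2: R2 covers 2 new cities (Durham, Oxford).
Greedy uses 2 routes.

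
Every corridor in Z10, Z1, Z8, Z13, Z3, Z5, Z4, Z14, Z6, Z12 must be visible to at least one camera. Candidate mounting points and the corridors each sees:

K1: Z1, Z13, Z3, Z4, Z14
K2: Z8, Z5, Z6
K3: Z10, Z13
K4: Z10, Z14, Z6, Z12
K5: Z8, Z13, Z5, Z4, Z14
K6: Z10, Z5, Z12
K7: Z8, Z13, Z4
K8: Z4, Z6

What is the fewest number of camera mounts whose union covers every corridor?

3

K1, K2, K4 together cover {Z10, Z1, Z8, Z13, Z3, Z5, Z4, Z14, Z6, Z12} — every corridor.
No 2 of the 8 camera mounts cover everything (all 28 pairs fall short), so 3 is minimum.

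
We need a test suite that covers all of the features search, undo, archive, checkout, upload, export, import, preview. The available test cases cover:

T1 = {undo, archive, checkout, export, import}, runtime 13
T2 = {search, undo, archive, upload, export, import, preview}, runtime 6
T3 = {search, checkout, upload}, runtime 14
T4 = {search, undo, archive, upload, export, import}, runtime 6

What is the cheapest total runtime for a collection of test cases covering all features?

19

T1, T2 cover every feature at runtime 13 + 6 = 19.
Any cover uses at least 2 test cases; among all covering selections none totals below 19.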